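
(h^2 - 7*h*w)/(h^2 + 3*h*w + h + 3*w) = h*(h - 7*w)/(h^2 + 3*h*w + h + 3*w)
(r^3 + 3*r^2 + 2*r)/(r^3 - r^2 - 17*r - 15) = r*(r + 2)/(r^2 - 2*r - 15)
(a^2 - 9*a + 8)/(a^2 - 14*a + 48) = (a - 1)/(a - 6)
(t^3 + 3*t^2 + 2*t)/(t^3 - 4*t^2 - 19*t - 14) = t/(t - 7)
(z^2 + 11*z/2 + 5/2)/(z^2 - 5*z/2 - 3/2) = (z + 5)/(z - 3)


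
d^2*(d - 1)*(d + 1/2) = d^4 - d^3/2 - d^2/2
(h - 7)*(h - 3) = h^2 - 10*h + 21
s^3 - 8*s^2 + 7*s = s*(s - 7)*(s - 1)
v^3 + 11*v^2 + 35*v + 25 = (v + 1)*(v + 5)^2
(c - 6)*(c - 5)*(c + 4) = c^3 - 7*c^2 - 14*c + 120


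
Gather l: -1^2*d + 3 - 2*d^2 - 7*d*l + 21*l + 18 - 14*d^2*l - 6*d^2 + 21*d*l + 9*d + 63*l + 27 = -8*d^2 + 8*d + l*(-14*d^2 + 14*d + 84) + 48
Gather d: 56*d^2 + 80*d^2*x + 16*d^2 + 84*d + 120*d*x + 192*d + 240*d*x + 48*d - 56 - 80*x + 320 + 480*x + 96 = d^2*(80*x + 72) + d*(360*x + 324) + 400*x + 360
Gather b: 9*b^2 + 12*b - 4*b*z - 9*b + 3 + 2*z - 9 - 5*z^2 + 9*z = 9*b^2 + b*(3 - 4*z) - 5*z^2 + 11*z - 6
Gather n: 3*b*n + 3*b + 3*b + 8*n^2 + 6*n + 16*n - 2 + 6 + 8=6*b + 8*n^2 + n*(3*b + 22) + 12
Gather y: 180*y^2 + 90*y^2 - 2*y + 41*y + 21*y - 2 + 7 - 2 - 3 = 270*y^2 + 60*y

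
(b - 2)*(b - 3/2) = b^2 - 7*b/2 + 3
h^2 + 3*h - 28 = (h - 4)*(h + 7)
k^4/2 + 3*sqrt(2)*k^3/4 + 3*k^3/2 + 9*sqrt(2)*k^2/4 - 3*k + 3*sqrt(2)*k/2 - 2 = (k - sqrt(2)/2)*(k + 2*sqrt(2))*(sqrt(2)*k/2 + sqrt(2)/2)*(sqrt(2)*k/2 + sqrt(2))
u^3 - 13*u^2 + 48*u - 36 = (u - 6)^2*(u - 1)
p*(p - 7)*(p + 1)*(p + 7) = p^4 + p^3 - 49*p^2 - 49*p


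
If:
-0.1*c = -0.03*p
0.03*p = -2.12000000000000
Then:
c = -21.20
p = -70.67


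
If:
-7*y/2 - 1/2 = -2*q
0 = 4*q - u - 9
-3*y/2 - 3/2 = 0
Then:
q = -3/2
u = -15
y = -1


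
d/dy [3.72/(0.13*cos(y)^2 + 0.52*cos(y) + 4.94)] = (0.9672*cos(y) + 1.9344)*sin(y)/(0.13*cos(y)^2 + 0.52*cos(y) + 4.94)^2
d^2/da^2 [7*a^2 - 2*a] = 14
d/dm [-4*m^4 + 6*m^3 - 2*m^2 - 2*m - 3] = -16*m^3 + 18*m^2 - 4*m - 2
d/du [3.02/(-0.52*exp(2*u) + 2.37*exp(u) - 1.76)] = (3.1408*exp(u) - 7.1574)*exp(u)/(0.52*exp(2*u) - 2.37*exp(u) + 1.76)^2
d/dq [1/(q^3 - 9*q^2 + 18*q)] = 3*(-q^2 + 6*q - 6)/(q^2*(q^2 - 9*q + 18)^2)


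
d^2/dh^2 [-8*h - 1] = 0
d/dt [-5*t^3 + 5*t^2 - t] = -15*t^2 + 10*t - 1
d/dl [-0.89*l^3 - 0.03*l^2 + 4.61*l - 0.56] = -2.67*l^2 - 0.06*l + 4.61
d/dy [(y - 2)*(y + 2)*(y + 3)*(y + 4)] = 4*y^3 + 21*y^2 + 16*y - 28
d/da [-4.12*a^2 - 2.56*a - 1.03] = -8.24*a - 2.56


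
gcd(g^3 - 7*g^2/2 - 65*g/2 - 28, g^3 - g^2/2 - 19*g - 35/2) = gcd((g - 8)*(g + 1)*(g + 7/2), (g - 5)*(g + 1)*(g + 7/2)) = g^2 + 9*g/2 + 7/2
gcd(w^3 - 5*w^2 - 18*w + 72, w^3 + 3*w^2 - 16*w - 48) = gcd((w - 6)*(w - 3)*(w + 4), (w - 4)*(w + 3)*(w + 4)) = w + 4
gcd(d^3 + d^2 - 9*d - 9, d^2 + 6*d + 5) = d + 1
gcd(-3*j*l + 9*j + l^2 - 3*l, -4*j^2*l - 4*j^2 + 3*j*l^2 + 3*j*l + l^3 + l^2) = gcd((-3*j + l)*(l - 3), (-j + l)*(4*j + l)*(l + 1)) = 1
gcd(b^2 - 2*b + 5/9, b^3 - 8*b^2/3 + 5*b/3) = b - 5/3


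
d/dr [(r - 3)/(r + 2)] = 5/(r + 2)^2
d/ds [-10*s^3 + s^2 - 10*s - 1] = -30*s^2 + 2*s - 10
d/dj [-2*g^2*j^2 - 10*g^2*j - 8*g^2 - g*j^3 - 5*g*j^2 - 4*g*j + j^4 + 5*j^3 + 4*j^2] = -4*g^2*j - 10*g^2 - 3*g*j^2 - 10*g*j - 4*g + 4*j^3 + 15*j^2 + 8*j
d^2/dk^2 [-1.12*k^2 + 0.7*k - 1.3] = -2.24000000000000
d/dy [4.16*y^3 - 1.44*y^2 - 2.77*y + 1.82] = 12.48*y^2 - 2.88*y - 2.77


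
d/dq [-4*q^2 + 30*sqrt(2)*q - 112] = -8*q + 30*sqrt(2)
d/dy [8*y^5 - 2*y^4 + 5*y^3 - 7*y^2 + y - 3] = 40*y^4 - 8*y^3 + 15*y^2 - 14*y + 1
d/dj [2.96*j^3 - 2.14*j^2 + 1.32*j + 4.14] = 8.88*j^2 - 4.28*j + 1.32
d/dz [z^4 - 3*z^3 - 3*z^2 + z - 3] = 4*z^3 - 9*z^2 - 6*z + 1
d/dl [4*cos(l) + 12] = -4*sin(l)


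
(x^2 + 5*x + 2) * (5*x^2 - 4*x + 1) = 5*x^4 + 21*x^3 - 9*x^2 - 3*x + 2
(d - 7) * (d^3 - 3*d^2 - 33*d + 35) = d^4 - 10*d^3 - 12*d^2 + 266*d - 245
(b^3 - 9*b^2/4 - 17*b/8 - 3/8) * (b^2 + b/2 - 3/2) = b^5 - 7*b^4/4 - 19*b^3/4 + 31*b^2/16 + 3*b + 9/16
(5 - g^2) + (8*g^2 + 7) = 7*g^2 + 12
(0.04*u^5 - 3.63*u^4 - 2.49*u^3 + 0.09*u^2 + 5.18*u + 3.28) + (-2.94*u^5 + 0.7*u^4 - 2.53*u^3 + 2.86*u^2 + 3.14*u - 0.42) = -2.9*u^5 - 2.93*u^4 - 5.02*u^3 + 2.95*u^2 + 8.32*u + 2.86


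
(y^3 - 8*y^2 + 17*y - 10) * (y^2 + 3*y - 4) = y^5 - 5*y^4 - 11*y^3 + 73*y^2 - 98*y + 40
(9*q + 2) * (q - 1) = 9*q^2 - 7*q - 2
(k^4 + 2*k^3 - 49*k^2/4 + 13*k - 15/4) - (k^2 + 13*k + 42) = k^4 + 2*k^3 - 53*k^2/4 - 183/4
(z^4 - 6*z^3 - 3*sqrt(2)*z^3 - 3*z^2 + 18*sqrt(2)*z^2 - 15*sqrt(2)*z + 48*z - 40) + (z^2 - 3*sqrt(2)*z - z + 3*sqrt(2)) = z^4 - 6*z^3 - 3*sqrt(2)*z^3 - 2*z^2 + 18*sqrt(2)*z^2 - 18*sqrt(2)*z + 47*z - 40 + 3*sqrt(2)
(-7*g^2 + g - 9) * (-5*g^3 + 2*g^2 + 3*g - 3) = 35*g^5 - 19*g^4 + 26*g^3 + 6*g^2 - 30*g + 27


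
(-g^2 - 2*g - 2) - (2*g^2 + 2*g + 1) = -3*g^2 - 4*g - 3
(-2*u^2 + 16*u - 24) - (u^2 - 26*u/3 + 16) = -3*u^2 + 74*u/3 - 40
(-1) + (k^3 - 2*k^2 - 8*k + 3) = k^3 - 2*k^2 - 8*k + 2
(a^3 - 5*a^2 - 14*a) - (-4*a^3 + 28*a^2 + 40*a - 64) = 5*a^3 - 33*a^2 - 54*a + 64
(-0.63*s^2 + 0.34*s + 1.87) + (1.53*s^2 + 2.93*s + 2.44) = 0.9*s^2 + 3.27*s + 4.31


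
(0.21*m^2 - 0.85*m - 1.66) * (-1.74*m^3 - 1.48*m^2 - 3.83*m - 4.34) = -0.3654*m^5 + 1.1682*m^4 + 3.3421*m^3 + 4.8009*m^2 + 10.0468*m + 7.2044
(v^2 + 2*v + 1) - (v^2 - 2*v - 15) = 4*v + 16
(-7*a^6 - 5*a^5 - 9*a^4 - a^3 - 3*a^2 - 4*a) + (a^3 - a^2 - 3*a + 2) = -7*a^6 - 5*a^5 - 9*a^4 - 4*a^2 - 7*a + 2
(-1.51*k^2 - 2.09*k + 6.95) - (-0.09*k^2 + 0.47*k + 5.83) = -1.42*k^2 - 2.56*k + 1.12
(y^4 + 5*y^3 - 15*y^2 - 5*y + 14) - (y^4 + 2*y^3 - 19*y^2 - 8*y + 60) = 3*y^3 + 4*y^2 + 3*y - 46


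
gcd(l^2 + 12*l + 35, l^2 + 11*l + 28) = l + 7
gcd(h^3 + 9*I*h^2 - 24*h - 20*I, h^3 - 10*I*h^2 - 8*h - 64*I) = h + 2*I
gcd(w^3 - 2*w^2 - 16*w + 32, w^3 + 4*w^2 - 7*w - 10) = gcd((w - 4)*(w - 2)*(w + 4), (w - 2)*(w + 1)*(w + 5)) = w - 2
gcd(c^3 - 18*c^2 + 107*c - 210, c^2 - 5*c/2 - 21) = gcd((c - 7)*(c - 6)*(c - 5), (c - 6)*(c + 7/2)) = c - 6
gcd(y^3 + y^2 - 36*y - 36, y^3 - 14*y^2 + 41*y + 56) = y + 1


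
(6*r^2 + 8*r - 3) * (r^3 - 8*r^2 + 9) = 6*r^5 - 40*r^4 - 67*r^3 + 78*r^2 + 72*r - 27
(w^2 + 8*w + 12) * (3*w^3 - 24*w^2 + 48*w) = 3*w^5 - 108*w^3 + 96*w^2 + 576*w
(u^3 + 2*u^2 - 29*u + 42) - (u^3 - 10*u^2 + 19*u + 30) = 12*u^2 - 48*u + 12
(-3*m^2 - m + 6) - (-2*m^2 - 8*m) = -m^2 + 7*m + 6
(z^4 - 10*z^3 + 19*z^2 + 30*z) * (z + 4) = z^5 - 6*z^4 - 21*z^3 + 106*z^2 + 120*z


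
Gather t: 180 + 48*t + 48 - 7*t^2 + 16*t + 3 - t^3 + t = -t^3 - 7*t^2 + 65*t + 231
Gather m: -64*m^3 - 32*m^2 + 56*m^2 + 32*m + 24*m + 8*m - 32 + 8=-64*m^3 + 24*m^2 + 64*m - 24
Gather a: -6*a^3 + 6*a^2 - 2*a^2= -6*a^3 + 4*a^2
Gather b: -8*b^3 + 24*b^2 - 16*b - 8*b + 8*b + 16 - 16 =-8*b^3 + 24*b^2 - 16*b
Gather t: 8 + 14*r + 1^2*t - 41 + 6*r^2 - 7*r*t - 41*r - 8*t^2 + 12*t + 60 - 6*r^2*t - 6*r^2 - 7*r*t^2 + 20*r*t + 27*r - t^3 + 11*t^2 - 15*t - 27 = -t^3 + t^2*(3 - 7*r) + t*(-6*r^2 + 13*r - 2)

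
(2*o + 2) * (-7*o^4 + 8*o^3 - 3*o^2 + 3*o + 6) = -14*o^5 + 2*o^4 + 10*o^3 + 18*o + 12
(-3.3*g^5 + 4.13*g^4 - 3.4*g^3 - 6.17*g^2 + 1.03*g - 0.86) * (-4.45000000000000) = 14.685*g^5 - 18.3785*g^4 + 15.13*g^3 + 27.4565*g^2 - 4.5835*g + 3.827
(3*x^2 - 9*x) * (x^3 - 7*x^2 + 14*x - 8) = 3*x^5 - 30*x^4 + 105*x^3 - 150*x^2 + 72*x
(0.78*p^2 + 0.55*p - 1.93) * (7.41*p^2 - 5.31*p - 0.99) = 5.7798*p^4 - 0.0662999999999991*p^3 - 17.994*p^2 + 9.7038*p + 1.9107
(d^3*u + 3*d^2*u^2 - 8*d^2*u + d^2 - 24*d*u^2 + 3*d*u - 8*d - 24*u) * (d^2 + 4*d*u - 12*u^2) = d^5*u + 7*d^4*u^2 - 8*d^4*u + d^4 - 56*d^3*u^2 + 7*d^3*u - 8*d^3 - 36*d^2*u^4 - 56*d^2*u + 288*d*u^4 - 36*d*u^3 + 288*u^3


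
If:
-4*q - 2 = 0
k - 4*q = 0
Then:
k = -2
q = -1/2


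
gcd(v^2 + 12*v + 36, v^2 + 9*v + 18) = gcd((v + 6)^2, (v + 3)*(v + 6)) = v + 6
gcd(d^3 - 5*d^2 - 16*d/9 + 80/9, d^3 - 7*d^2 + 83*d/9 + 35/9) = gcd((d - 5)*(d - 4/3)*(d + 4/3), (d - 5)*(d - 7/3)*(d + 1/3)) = d - 5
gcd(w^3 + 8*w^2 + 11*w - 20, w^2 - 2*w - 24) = w + 4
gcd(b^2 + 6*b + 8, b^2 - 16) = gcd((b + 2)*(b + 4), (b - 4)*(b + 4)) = b + 4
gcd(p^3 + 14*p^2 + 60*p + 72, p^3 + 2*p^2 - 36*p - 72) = p^2 + 8*p + 12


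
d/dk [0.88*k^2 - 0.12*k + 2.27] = 1.76*k - 0.12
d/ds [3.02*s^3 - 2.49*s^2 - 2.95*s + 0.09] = 9.06*s^2 - 4.98*s - 2.95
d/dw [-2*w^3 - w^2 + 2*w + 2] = -6*w^2 - 2*w + 2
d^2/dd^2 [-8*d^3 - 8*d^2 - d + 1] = -48*d - 16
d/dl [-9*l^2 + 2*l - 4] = 2 - 18*l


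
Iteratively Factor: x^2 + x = (x + 1)*(x)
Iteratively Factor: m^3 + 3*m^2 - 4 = (m - 1)*(m^2 + 4*m + 4) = (m - 1)*(m + 2)*(m + 2)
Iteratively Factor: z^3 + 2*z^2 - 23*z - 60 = (z + 3)*(z^2 - z - 20) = (z + 3)*(z + 4)*(z - 5)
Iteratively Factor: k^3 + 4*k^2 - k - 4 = (k - 1)*(k^2 + 5*k + 4) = (k - 1)*(k + 1)*(k + 4)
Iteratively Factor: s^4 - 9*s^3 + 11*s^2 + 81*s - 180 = (s - 5)*(s^3 - 4*s^2 - 9*s + 36) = (s - 5)*(s + 3)*(s^2 - 7*s + 12) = (s - 5)*(s - 3)*(s + 3)*(s - 4)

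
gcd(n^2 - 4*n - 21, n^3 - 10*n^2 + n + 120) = n + 3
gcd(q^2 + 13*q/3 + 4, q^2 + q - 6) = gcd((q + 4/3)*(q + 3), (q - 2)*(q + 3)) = q + 3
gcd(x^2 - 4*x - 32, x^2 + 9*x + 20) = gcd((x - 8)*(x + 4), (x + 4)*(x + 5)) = x + 4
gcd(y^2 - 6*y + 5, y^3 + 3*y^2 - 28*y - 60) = y - 5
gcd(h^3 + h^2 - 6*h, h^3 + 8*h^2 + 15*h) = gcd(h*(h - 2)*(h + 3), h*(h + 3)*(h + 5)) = h^2 + 3*h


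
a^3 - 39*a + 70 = (a - 5)*(a - 2)*(a + 7)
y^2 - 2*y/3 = y*(y - 2/3)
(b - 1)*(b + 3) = b^2 + 2*b - 3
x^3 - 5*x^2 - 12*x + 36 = (x - 6)*(x - 2)*(x + 3)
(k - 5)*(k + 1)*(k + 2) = k^3 - 2*k^2 - 13*k - 10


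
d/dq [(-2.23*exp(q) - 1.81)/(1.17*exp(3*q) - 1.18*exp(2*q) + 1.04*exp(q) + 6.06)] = (5.2182*exp(3*q) + 3.7217*exp(2*q) - 4.2716*exp(q) - 11.6314)*exp(q)/(1.3689*exp(6*q) - 2.7612*exp(5*q) + 3.826*exp(4*q) + 11.726*exp(3*q) - 13.22*exp(2*q) + 12.6048*exp(q) + 36.7236)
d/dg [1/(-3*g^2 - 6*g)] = 2*(g + 1)/(3*g^2*(g + 2)^2)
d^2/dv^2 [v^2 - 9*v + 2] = 2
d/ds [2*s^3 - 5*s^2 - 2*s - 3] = 6*s^2 - 10*s - 2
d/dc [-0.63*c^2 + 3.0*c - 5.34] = 3.0 - 1.26*c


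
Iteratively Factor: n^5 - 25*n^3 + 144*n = (n + 4)*(n^4 - 4*n^3 - 9*n^2 + 36*n) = (n + 3)*(n + 4)*(n^3 - 7*n^2 + 12*n) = (n - 4)*(n + 3)*(n + 4)*(n^2 - 3*n) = n*(n - 4)*(n + 3)*(n + 4)*(n - 3)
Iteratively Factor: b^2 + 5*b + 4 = (b + 1)*(b + 4)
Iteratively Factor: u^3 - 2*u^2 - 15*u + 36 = (u - 3)*(u^2 + u - 12) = (u - 3)^2*(u + 4)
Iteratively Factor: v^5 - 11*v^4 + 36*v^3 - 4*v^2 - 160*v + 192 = (v + 2)*(v^4 - 13*v^3 + 62*v^2 - 128*v + 96) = (v - 3)*(v + 2)*(v^3 - 10*v^2 + 32*v - 32) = (v - 4)*(v - 3)*(v + 2)*(v^2 - 6*v + 8) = (v - 4)*(v - 3)*(v - 2)*(v + 2)*(v - 4)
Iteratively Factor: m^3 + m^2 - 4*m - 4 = (m - 2)*(m^2 + 3*m + 2) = (m - 2)*(m + 2)*(m + 1)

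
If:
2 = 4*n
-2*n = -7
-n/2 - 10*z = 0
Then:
No Solution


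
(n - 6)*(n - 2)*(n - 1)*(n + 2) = n^4 - 7*n^3 + 2*n^2 + 28*n - 24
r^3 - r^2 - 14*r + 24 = (r - 3)*(r - 2)*(r + 4)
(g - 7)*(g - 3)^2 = g^3 - 13*g^2 + 51*g - 63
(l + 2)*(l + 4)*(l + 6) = l^3 + 12*l^2 + 44*l + 48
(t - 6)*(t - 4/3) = t^2 - 22*t/3 + 8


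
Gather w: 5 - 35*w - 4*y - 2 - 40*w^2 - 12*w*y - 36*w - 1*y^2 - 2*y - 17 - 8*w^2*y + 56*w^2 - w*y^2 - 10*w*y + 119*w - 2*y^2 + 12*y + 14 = w^2*(16 - 8*y) + w*(-y^2 - 22*y + 48) - 3*y^2 + 6*y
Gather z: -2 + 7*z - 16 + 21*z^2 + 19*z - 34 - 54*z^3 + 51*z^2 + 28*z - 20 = -54*z^3 + 72*z^2 + 54*z - 72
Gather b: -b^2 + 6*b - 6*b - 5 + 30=25 - b^2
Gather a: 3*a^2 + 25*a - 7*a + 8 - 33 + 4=3*a^2 + 18*a - 21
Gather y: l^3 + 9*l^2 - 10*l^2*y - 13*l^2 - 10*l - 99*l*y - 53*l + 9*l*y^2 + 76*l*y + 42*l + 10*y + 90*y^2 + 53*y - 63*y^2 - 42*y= l^3 - 4*l^2 - 21*l + y^2*(9*l + 27) + y*(-10*l^2 - 23*l + 21)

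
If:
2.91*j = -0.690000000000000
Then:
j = -0.24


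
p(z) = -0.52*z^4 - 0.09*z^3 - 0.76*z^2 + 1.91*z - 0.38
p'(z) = -2.08*z^3 - 0.27*z^2 - 1.52*z + 1.91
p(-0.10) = -0.58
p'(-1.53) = 11.05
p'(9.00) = -1549.96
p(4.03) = -148.08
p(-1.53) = -7.61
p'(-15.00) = 6983.96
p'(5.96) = -457.09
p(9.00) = -3522.08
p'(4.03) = -144.74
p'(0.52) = 0.75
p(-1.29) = -5.36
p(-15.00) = -26221.28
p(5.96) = -691.17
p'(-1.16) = 6.56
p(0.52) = 0.36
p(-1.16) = -4.42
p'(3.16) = -71.22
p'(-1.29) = 7.89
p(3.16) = -56.62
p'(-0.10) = 2.06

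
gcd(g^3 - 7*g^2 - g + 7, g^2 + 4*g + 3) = g + 1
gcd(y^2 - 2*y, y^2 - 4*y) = y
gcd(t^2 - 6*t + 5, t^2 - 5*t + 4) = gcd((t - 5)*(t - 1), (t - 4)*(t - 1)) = t - 1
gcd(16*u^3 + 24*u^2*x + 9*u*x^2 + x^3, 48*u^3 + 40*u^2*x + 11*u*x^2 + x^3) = 16*u^2 + 8*u*x + x^2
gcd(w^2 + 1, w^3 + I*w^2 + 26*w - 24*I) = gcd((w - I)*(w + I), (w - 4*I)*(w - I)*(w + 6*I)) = w - I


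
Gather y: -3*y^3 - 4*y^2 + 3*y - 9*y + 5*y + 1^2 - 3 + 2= -3*y^3 - 4*y^2 - y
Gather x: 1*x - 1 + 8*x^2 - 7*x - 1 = 8*x^2 - 6*x - 2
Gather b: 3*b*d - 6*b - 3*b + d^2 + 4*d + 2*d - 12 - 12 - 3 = b*(3*d - 9) + d^2 + 6*d - 27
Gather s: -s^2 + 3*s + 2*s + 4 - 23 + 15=-s^2 + 5*s - 4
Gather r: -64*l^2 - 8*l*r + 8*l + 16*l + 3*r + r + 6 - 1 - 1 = -64*l^2 + 24*l + r*(4 - 8*l) + 4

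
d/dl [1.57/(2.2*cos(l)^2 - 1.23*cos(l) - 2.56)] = (6.908*cos(l) - 1.9311)*sin(l)/(-2.2*cos(l)^2 + 1.23*cos(l) + 2.56)^2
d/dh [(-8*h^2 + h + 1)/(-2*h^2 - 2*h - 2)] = 9*h*(h + 2)/(2*(h^4 + 2*h^3 + 3*h^2 + 2*h + 1))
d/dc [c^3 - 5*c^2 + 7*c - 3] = 3*c^2 - 10*c + 7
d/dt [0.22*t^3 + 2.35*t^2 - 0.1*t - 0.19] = 0.66*t^2 + 4.7*t - 0.1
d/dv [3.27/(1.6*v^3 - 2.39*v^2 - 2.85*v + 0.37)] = (-15.696*v^2 + 15.6306*v + 9.3195)/(1.6*v^3 - 2.39*v^2 - 2.85*v + 0.37)^2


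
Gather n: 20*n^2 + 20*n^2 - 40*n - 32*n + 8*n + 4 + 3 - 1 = 40*n^2 - 64*n + 6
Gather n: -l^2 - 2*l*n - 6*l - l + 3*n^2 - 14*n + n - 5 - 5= -l^2 - 7*l + 3*n^2 + n*(-2*l - 13) - 10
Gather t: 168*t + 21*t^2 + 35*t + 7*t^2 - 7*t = 28*t^2 + 196*t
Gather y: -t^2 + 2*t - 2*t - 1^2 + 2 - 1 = -t^2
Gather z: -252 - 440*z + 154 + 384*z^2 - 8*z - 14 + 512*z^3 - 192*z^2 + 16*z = 512*z^3 + 192*z^2 - 432*z - 112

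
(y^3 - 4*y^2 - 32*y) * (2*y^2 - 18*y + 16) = 2*y^5 - 26*y^4 + 24*y^3 + 512*y^2 - 512*y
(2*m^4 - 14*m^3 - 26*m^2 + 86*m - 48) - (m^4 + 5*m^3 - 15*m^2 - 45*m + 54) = m^4 - 19*m^3 - 11*m^2 + 131*m - 102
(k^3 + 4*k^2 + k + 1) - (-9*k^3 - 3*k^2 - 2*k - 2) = 10*k^3 + 7*k^2 + 3*k + 3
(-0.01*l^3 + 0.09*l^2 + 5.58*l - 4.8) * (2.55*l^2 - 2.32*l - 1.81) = -0.0255*l^5 + 0.2527*l^4 + 14.0383*l^3 - 25.3485*l^2 + 1.0362*l + 8.688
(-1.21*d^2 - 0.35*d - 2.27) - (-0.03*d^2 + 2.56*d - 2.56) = -1.18*d^2 - 2.91*d + 0.29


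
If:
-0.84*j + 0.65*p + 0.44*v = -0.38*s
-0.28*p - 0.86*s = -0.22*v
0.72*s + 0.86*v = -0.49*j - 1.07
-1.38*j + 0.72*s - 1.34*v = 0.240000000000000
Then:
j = 0.31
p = 1.38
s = -0.67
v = -0.86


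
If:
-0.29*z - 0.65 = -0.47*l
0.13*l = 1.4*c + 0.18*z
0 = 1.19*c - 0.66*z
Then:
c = 0.11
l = 1.51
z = 0.21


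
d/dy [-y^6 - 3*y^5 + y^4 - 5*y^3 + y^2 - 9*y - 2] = -6*y^5 - 15*y^4 + 4*y^3 - 15*y^2 + 2*y - 9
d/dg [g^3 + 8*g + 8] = 3*g^2 + 8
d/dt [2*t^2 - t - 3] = 4*t - 1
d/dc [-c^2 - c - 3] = -2*c - 1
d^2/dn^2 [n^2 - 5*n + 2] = 2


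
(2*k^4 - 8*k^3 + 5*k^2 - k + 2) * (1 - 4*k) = -8*k^5 + 34*k^4 - 28*k^3 + 9*k^2 - 9*k + 2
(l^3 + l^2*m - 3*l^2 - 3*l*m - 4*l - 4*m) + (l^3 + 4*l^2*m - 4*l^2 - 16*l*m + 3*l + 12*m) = 2*l^3 + 5*l^2*m - 7*l^2 - 19*l*m - l + 8*m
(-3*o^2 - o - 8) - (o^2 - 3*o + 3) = -4*o^2 + 2*o - 11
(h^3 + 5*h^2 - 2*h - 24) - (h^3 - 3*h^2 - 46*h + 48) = 8*h^2 + 44*h - 72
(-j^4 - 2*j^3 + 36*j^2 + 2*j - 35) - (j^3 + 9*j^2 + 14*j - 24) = -j^4 - 3*j^3 + 27*j^2 - 12*j - 11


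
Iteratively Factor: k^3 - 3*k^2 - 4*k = (k - 4)*(k^2 + k) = k*(k - 4)*(k + 1)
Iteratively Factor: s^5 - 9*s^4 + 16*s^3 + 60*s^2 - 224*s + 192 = (s - 4)*(s^4 - 5*s^3 - 4*s^2 + 44*s - 48) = (s - 4)^2*(s^3 - s^2 - 8*s + 12) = (s - 4)^2*(s - 2)*(s^2 + s - 6) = (s - 4)^2*(s - 2)^2*(s + 3)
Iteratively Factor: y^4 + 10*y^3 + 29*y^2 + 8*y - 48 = (y + 4)*(y^3 + 6*y^2 + 5*y - 12) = (y - 1)*(y + 4)*(y^2 + 7*y + 12) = (y - 1)*(y + 3)*(y + 4)*(y + 4)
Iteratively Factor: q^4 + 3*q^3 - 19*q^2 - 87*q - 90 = (q - 5)*(q^3 + 8*q^2 + 21*q + 18) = (q - 5)*(q + 3)*(q^2 + 5*q + 6) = (q - 5)*(q + 2)*(q + 3)*(q + 3)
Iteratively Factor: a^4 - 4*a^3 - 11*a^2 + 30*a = (a + 3)*(a^3 - 7*a^2 + 10*a) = a*(a + 3)*(a^2 - 7*a + 10) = a*(a - 2)*(a + 3)*(a - 5)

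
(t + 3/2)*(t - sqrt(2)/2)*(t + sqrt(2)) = t^3 + sqrt(2)*t^2/2 + 3*t^2/2 - t + 3*sqrt(2)*t/4 - 3/2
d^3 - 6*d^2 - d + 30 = (d - 5)*(d - 3)*(d + 2)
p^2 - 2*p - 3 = (p - 3)*(p + 1)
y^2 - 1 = (y - 1)*(y + 1)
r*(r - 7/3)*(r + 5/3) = r^3 - 2*r^2/3 - 35*r/9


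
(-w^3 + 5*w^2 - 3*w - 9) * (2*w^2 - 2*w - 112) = -2*w^5 + 12*w^4 + 96*w^3 - 572*w^2 + 354*w + 1008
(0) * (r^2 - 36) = 0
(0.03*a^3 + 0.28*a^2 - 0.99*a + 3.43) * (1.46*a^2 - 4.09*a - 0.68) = 0.0438*a^5 + 0.2861*a^4 - 2.611*a^3 + 8.8665*a^2 - 13.3555*a - 2.3324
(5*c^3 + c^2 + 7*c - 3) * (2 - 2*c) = -10*c^4 + 8*c^3 - 12*c^2 + 20*c - 6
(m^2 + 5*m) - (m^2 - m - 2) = 6*m + 2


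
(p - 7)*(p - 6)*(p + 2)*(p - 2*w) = p^4 - 2*p^3*w - 11*p^3 + 22*p^2*w + 16*p^2 - 32*p*w + 84*p - 168*w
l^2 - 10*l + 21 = (l - 7)*(l - 3)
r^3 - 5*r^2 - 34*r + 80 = (r - 8)*(r - 2)*(r + 5)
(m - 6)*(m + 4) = m^2 - 2*m - 24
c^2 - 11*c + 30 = (c - 6)*(c - 5)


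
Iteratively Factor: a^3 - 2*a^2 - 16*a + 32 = (a + 4)*(a^2 - 6*a + 8) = (a - 4)*(a + 4)*(a - 2)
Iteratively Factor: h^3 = (h)*(h^2) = h^2*(h)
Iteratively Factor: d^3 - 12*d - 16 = (d + 2)*(d^2 - 2*d - 8) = (d + 2)^2*(d - 4)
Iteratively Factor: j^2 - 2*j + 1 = (j - 1)*(j - 1)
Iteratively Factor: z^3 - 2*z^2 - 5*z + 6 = (z - 3)*(z^2 + z - 2) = (z - 3)*(z - 1)*(z + 2)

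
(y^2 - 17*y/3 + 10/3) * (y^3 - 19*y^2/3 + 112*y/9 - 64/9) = y^5 - 12*y^4 + 155*y^3/3 - 2666*y^2/27 + 736*y/9 - 640/27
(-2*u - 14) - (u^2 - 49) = -u^2 - 2*u + 35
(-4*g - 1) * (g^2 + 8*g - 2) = -4*g^3 - 33*g^2 + 2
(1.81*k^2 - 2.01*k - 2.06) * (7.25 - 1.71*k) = -3.0951*k^3 + 16.5596*k^2 - 11.0499*k - 14.935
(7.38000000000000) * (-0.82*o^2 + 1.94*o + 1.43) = -6.0516*o^2 + 14.3172*o + 10.5534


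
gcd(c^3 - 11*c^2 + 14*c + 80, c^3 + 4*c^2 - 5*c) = 1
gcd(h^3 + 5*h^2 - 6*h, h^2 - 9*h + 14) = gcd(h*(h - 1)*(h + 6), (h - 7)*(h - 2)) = 1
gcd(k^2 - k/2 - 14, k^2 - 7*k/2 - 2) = k - 4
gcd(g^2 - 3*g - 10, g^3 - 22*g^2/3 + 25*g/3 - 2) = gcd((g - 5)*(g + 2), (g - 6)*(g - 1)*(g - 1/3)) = 1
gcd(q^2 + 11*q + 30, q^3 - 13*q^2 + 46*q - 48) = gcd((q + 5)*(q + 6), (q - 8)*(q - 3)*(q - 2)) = 1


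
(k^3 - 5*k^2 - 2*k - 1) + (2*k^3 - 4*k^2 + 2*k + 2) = 3*k^3 - 9*k^2 + 1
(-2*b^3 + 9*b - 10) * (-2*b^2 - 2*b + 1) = 4*b^5 + 4*b^4 - 20*b^3 + 2*b^2 + 29*b - 10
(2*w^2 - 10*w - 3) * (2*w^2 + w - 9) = 4*w^4 - 18*w^3 - 34*w^2 + 87*w + 27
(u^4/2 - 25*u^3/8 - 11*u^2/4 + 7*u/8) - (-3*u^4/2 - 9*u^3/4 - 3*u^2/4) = 2*u^4 - 7*u^3/8 - 2*u^2 + 7*u/8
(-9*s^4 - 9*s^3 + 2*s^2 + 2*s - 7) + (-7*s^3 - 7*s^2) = -9*s^4 - 16*s^3 - 5*s^2 + 2*s - 7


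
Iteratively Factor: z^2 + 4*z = (z + 4)*(z)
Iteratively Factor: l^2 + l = (l)*(l + 1)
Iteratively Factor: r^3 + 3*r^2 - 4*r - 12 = (r + 2)*(r^2 + r - 6) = (r + 2)*(r + 3)*(r - 2)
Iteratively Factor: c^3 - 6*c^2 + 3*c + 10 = (c - 2)*(c^2 - 4*c - 5) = (c - 2)*(c + 1)*(c - 5)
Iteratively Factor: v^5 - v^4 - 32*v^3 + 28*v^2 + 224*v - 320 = (v + 4)*(v^4 - 5*v^3 - 12*v^2 + 76*v - 80) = (v - 2)*(v + 4)*(v^3 - 3*v^2 - 18*v + 40) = (v - 5)*(v - 2)*(v + 4)*(v^2 + 2*v - 8) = (v - 5)*(v - 2)*(v + 4)^2*(v - 2)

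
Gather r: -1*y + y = 0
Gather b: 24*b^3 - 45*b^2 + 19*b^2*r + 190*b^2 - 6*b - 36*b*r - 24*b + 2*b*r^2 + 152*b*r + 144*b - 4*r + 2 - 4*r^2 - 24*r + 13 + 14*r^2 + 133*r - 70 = 24*b^3 + b^2*(19*r + 145) + b*(2*r^2 + 116*r + 114) + 10*r^2 + 105*r - 55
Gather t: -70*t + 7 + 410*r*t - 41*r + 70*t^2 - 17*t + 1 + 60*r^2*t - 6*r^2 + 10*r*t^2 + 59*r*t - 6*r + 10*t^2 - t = -6*r^2 - 47*r + t^2*(10*r + 80) + t*(60*r^2 + 469*r - 88) + 8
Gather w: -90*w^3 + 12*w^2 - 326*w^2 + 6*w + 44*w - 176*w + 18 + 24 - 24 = -90*w^3 - 314*w^2 - 126*w + 18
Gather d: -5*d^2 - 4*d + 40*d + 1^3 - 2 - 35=-5*d^2 + 36*d - 36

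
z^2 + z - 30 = (z - 5)*(z + 6)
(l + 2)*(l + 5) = l^2 + 7*l + 10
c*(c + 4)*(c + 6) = c^3 + 10*c^2 + 24*c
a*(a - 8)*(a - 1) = a^3 - 9*a^2 + 8*a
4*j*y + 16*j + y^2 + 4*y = (4*j + y)*(y + 4)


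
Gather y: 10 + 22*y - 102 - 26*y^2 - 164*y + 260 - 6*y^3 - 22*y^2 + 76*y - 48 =-6*y^3 - 48*y^2 - 66*y + 120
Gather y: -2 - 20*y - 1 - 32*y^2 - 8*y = -32*y^2 - 28*y - 3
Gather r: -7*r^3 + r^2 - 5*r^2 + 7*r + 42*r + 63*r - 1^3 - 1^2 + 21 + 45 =-7*r^3 - 4*r^2 + 112*r + 64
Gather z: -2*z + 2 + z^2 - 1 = z^2 - 2*z + 1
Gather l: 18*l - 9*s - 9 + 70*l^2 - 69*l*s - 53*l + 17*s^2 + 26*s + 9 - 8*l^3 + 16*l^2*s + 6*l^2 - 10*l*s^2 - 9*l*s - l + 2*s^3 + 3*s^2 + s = -8*l^3 + l^2*(16*s + 76) + l*(-10*s^2 - 78*s - 36) + 2*s^3 + 20*s^2 + 18*s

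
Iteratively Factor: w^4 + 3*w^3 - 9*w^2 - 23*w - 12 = (w + 4)*(w^3 - w^2 - 5*w - 3) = (w + 1)*(w + 4)*(w^2 - 2*w - 3) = (w - 3)*(w + 1)*(w + 4)*(w + 1)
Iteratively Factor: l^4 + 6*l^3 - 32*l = (l + 4)*(l^3 + 2*l^2 - 8*l) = l*(l + 4)*(l^2 + 2*l - 8) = l*(l - 2)*(l + 4)*(l + 4)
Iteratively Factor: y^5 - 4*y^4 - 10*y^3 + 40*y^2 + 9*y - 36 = (y - 1)*(y^4 - 3*y^3 - 13*y^2 + 27*y + 36) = (y - 1)*(y + 1)*(y^3 - 4*y^2 - 9*y + 36) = (y - 1)*(y + 1)*(y + 3)*(y^2 - 7*y + 12) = (y - 3)*(y - 1)*(y + 1)*(y + 3)*(y - 4)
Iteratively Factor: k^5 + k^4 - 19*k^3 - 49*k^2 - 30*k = (k + 1)*(k^4 - 19*k^2 - 30*k) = k*(k + 1)*(k^3 - 19*k - 30) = k*(k - 5)*(k + 1)*(k^2 + 5*k + 6) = k*(k - 5)*(k + 1)*(k + 2)*(k + 3)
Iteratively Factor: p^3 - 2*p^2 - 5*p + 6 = (p + 2)*(p^2 - 4*p + 3) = (p - 3)*(p + 2)*(p - 1)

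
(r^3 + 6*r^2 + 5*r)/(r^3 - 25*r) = (r + 1)/(r - 5)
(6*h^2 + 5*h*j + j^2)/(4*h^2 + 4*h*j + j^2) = (3*h + j)/(2*h + j)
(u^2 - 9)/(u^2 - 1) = (u^2 - 9)/(u^2 - 1)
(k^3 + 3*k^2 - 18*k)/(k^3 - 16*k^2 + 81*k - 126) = k*(k + 6)/(k^2 - 13*k + 42)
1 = 1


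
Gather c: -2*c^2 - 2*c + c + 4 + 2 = -2*c^2 - c + 6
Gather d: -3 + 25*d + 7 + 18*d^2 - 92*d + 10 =18*d^2 - 67*d + 14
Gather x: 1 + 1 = 2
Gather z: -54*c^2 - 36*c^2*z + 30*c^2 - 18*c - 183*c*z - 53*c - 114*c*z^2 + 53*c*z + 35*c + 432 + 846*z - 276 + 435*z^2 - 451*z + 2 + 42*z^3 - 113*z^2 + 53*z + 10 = -24*c^2 - 36*c + 42*z^3 + z^2*(322 - 114*c) + z*(-36*c^2 - 130*c + 448) + 168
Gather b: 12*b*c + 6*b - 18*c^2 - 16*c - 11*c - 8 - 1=b*(12*c + 6) - 18*c^2 - 27*c - 9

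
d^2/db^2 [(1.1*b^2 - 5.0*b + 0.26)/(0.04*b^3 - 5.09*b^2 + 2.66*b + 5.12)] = (0.00352*b^6 - 0.048*b^5 + 5.41075199999997*b^4 - 232.231216*b^3 + 224.8719*b^2 - 803.264952*b + 211.094608)/(6.4e-5*b^9 - 0.024432*b^8 + 3.12174*b^7 - 135.097109*b^6 + 201.341118*b^5 + 293.172612*b^4 - 393.963544*b^3 - 291.612672*b^2 + 209.190912*b + 134.217728)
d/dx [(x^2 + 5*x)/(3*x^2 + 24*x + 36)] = (x^2 + 8*x + 20)/(x^4 + 16*x^3 + 88*x^2 + 192*x + 144)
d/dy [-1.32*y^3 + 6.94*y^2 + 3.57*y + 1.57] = -3.96*y^2 + 13.88*y + 3.57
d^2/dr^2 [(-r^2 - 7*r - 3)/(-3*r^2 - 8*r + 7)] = 6*(13*r^3 + 48*r^2 + 219*r + 232)/(27*r^6 + 216*r^5 + 387*r^4 - 496*r^3 - 903*r^2 + 1176*r - 343)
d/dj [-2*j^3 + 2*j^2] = 2*j*(2 - 3*j)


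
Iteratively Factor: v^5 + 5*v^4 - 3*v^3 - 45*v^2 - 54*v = (v)*(v^4 + 5*v^3 - 3*v^2 - 45*v - 54) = v*(v - 3)*(v^3 + 8*v^2 + 21*v + 18) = v*(v - 3)*(v + 3)*(v^2 + 5*v + 6) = v*(v - 3)*(v + 3)^2*(v + 2)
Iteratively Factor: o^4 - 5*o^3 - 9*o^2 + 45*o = (o - 3)*(o^3 - 2*o^2 - 15*o) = (o - 3)*(o + 3)*(o^2 - 5*o) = (o - 5)*(o - 3)*(o + 3)*(o)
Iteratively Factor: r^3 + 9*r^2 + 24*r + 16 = (r + 4)*(r^2 + 5*r + 4) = (r + 4)^2*(r + 1)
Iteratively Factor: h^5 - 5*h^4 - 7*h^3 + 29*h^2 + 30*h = (h + 1)*(h^4 - 6*h^3 - h^2 + 30*h) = (h - 5)*(h + 1)*(h^3 - h^2 - 6*h) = (h - 5)*(h + 1)*(h + 2)*(h^2 - 3*h) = h*(h - 5)*(h + 1)*(h + 2)*(h - 3)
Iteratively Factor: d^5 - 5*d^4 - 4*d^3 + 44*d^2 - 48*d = (d)*(d^4 - 5*d^3 - 4*d^2 + 44*d - 48) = d*(d + 3)*(d^3 - 8*d^2 + 20*d - 16) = d*(d - 4)*(d + 3)*(d^2 - 4*d + 4) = d*(d - 4)*(d - 2)*(d + 3)*(d - 2)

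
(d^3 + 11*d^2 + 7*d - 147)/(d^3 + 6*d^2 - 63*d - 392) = (d - 3)/(d - 8)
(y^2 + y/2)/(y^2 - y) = (y + 1/2)/(y - 1)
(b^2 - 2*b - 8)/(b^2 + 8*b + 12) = (b - 4)/(b + 6)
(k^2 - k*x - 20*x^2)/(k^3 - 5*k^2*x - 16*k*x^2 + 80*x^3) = 1/(k - 4*x)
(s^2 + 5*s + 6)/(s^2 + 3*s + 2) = (s + 3)/(s + 1)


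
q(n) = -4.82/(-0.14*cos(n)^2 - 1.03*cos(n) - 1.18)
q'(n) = -4.82*(-0.28*sin(n)*cos(n) - 1.03*sin(n))/(-0.14*cos(n)^2 - 1.03*cos(n) - 1.18)^2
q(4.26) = 6.37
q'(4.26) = -6.87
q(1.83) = 5.21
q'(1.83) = 5.22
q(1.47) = 3.75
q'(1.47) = 3.07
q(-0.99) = 2.70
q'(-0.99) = -1.49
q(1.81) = 5.11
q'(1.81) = 5.07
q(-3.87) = 9.85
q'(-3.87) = 11.00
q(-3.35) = 15.74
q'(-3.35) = 8.04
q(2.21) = 7.83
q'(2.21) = 8.82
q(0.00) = 2.05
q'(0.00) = 0.00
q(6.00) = 2.10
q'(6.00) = -0.33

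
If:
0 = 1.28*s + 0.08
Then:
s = -0.06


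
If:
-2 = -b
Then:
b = 2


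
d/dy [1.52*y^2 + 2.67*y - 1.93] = 3.04*y + 2.67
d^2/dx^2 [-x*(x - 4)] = -2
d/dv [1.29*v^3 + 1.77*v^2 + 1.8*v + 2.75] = 3.87*v^2 + 3.54*v + 1.8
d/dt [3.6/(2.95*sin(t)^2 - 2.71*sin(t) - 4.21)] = (9.756 - 21.24*sin(t))*cos(t)/(-2.95*sin(t)^2 + 2.71*sin(t) + 4.21)^2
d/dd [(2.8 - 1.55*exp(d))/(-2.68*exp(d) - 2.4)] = 11.224*exp(d)/(2.68*exp(d) + 2.4)^2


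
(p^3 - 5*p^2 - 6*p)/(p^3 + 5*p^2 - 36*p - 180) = p*(p + 1)/(p^2 + 11*p + 30)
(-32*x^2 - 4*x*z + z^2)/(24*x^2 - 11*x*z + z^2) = (-4*x - z)/(3*x - z)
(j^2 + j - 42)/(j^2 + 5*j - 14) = (j - 6)/(j - 2)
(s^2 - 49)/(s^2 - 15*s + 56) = (s + 7)/(s - 8)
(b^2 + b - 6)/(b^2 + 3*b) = (b - 2)/b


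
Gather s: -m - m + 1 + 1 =2 - 2*m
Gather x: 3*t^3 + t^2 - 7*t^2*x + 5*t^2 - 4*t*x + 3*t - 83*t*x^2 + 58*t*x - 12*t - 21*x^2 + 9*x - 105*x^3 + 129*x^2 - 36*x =3*t^3 + 6*t^2 - 9*t - 105*x^3 + x^2*(108 - 83*t) + x*(-7*t^2 + 54*t - 27)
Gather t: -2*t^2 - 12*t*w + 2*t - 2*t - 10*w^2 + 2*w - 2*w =-2*t^2 - 12*t*w - 10*w^2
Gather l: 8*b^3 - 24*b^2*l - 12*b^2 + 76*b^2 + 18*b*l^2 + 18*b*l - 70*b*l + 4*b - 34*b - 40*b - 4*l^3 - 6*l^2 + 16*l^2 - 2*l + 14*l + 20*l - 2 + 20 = 8*b^3 + 64*b^2 - 70*b - 4*l^3 + l^2*(18*b + 10) + l*(-24*b^2 - 52*b + 32) + 18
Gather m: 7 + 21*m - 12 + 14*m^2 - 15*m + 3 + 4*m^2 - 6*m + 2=18*m^2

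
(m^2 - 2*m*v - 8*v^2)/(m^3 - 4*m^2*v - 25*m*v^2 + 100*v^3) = (-m - 2*v)/(-m^2 + 25*v^2)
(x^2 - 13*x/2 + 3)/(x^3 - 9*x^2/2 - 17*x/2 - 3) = (2*x - 1)/(2*x^2 + 3*x + 1)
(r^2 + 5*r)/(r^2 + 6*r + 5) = r/(r + 1)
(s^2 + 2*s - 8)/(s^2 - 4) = (s + 4)/(s + 2)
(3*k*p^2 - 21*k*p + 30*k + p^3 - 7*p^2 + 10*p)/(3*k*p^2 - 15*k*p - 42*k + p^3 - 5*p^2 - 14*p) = (p^2 - 7*p + 10)/(p^2 - 5*p - 14)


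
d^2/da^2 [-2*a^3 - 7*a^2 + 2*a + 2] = -12*a - 14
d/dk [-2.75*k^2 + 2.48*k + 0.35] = 2.48 - 5.5*k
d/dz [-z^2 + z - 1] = 1 - 2*z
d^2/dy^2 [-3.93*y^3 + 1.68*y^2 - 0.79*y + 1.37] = 3.36 - 23.58*y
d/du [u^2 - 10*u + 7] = 2*u - 10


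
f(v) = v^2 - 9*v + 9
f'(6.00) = 3.00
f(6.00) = -9.00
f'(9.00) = 9.00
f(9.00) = 9.00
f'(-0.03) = -9.06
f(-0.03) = 9.27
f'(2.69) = -3.62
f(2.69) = -7.97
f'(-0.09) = -9.18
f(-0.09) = 9.82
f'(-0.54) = -10.08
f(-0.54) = 14.15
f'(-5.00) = -19.00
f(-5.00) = 79.00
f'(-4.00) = -17.00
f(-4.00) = 61.00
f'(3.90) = -1.20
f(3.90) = -10.89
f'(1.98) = -5.04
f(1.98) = -4.90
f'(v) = 2*v - 9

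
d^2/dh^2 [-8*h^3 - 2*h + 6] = -48*h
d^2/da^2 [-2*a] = 0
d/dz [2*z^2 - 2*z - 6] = 4*z - 2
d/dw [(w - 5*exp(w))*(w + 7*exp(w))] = 2*w*exp(w) + 2*w - 70*exp(2*w) + 2*exp(w)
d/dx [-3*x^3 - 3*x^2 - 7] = 3*x*(-3*x - 2)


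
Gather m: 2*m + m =3*m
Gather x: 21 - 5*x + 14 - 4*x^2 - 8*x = -4*x^2 - 13*x + 35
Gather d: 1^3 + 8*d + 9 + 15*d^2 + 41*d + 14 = 15*d^2 + 49*d + 24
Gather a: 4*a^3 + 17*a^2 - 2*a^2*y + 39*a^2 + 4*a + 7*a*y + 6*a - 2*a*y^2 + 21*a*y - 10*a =4*a^3 + a^2*(56 - 2*y) + a*(-2*y^2 + 28*y)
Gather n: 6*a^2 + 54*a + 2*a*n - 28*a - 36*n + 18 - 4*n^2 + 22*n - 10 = 6*a^2 + 26*a - 4*n^2 + n*(2*a - 14) + 8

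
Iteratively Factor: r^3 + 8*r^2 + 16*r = (r + 4)*(r^2 + 4*r) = r*(r + 4)*(r + 4)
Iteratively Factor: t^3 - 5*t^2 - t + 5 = (t - 5)*(t^2 - 1) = (t - 5)*(t - 1)*(t + 1)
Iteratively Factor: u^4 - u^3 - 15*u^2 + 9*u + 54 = (u + 2)*(u^3 - 3*u^2 - 9*u + 27) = (u + 2)*(u + 3)*(u^2 - 6*u + 9) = (u - 3)*(u + 2)*(u + 3)*(u - 3)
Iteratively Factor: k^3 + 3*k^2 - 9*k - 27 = (k + 3)*(k^2 - 9) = (k + 3)^2*(k - 3)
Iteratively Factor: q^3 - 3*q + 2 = (q - 1)*(q^2 + q - 2) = (q - 1)*(q + 2)*(q - 1)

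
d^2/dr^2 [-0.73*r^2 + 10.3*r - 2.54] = -1.46000000000000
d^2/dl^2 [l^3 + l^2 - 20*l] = 6*l + 2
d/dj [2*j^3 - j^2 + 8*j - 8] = 6*j^2 - 2*j + 8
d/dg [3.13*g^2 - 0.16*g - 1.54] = 6.26*g - 0.16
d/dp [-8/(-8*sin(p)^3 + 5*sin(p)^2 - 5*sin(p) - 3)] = 8*(-24*sin(p)^2 + 10*sin(p) - 5)*cos(p)/((8*sin(p) + 3)^2*(sin(p)^2 - sin(p) + 1)^2)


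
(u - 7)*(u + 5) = u^2 - 2*u - 35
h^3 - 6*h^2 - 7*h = h*(h - 7)*(h + 1)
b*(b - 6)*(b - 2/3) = b^3 - 20*b^2/3 + 4*b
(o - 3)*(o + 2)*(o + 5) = o^3 + 4*o^2 - 11*o - 30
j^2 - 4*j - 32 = (j - 8)*(j + 4)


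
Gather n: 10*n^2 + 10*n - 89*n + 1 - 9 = 10*n^2 - 79*n - 8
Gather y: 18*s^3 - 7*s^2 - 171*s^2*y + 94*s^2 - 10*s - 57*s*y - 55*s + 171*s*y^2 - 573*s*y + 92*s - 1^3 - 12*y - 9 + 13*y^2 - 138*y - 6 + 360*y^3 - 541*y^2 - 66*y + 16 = 18*s^3 + 87*s^2 + 27*s + 360*y^3 + y^2*(171*s - 528) + y*(-171*s^2 - 630*s - 216)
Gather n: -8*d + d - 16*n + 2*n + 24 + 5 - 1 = -7*d - 14*n + 28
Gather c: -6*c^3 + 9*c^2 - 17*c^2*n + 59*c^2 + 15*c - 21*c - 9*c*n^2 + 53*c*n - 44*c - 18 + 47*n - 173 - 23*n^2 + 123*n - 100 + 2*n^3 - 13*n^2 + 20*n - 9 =-6*c^3 + c^2*(68 - 17*n) + c*(-9*n^2 + 53*n - 50) + 2*n^3 - 36*n^2 + 190*n - 300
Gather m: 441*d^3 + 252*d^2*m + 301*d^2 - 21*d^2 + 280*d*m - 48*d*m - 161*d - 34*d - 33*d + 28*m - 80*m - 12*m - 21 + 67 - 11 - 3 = 441*d^3 + 280*d^2 - 228*d + m*(252*d^2 + 232*d - 64) + 32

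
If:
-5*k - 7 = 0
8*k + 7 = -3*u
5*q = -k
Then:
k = -7/5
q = 7/25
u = 7/5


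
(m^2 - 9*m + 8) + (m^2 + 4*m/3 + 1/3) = 2*m^2 - 23*m/3 + 25/3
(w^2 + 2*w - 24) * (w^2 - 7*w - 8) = w^4 - 5*w^3 - 46*w^2 + 152*w + 192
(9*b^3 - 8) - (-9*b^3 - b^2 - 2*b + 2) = 18*b^3 + b^2 + 2*b - 10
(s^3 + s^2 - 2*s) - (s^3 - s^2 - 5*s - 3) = 2*s^2 + 3*s + 3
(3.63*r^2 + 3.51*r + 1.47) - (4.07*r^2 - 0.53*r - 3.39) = -0.44*r^2 + 4.04*r + 4.86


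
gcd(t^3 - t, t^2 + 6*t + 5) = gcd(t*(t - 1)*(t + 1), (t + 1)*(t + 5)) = t + 1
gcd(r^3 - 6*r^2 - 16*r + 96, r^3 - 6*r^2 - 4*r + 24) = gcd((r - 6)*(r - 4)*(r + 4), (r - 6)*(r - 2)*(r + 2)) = r - 6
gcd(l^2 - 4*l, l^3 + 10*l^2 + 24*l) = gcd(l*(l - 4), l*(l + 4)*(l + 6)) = l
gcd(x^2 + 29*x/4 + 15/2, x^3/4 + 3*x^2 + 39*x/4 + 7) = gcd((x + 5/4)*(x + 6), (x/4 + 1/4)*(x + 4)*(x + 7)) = 1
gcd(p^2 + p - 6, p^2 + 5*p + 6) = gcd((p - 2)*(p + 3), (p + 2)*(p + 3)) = p + 3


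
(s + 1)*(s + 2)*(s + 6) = s^3 + 9*s^2 + 20*s + 12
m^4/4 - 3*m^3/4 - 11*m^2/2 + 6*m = m*(m/4 + 1)*(m - 6)*(m - 1)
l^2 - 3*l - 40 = (l - 8)*(l + 5)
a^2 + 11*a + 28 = (a + 4)*(a + 7)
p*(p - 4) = p^2 - 4*p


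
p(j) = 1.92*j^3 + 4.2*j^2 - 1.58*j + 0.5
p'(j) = 5.76*j^2 + 8.4*j - 1.58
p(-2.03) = 4.95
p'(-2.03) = 5.10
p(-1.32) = 5.49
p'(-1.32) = -2.63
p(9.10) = 1780.78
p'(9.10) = 551.85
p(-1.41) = 5.70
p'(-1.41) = -1.97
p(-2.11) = 4.50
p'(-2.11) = 6.34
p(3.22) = 103.06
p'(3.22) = 85.19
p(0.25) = 0.40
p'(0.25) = 0.88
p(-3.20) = -14.35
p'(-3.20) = 30.52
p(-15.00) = -5510.80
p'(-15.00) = 1168.42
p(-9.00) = -1044.76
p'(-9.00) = 389.38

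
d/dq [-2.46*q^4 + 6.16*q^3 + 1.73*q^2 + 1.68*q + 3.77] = -9.84*q^3 + 18.48*q^2 + 3.46*q + 1.68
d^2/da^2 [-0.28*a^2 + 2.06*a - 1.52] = -0.560000000000000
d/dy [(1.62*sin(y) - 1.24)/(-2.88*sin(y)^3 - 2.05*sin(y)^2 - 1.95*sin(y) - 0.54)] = (9.3312*sin(y)^3 - 7.3926*sin(y)^2 - 5.084*sin(y) - 3.2928)*cos(y)/(8.2944*sin(y)^6 + 11.808*sin(y)^5 + 15.4345*sin(y)^4 + 11.1054*sin(y)^3 + 6.0165*sin(y)^2 + 2.106*sin(y) + 0.2916)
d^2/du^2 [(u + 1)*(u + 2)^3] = 6*(u + 2)*(2*u + 3)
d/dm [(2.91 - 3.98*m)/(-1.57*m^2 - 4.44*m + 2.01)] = (-6.2486*m^2 + 9.1374*m + 4.9206)/(2.4649*m^4 + 13.9416*m^3 + 13.4022*m^2 - 17.8488*m + 4.0401)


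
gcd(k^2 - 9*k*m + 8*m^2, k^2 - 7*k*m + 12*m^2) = 1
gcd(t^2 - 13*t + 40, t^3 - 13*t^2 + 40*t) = t^2 - 13*t + 40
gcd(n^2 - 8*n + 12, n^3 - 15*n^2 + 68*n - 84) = n^2 - 8*n + 12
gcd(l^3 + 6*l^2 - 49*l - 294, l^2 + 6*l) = l + 6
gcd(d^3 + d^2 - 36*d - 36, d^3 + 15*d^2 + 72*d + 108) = d + 6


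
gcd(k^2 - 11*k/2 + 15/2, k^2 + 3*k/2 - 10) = k - 5/2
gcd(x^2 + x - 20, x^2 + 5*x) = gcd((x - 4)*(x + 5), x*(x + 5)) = x + 5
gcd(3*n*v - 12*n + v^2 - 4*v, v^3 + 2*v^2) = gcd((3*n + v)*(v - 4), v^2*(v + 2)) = 1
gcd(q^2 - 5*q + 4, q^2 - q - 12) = q - 4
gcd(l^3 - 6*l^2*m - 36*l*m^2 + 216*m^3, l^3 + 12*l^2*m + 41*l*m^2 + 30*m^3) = l + 6*m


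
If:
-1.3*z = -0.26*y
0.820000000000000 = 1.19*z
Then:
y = 3.45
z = 0.69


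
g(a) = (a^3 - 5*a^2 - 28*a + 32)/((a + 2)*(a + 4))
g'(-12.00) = 0.70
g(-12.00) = -26.00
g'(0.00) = -6.50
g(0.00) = 4.00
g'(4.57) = 0.30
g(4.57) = -1.86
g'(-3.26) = -17.90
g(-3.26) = -38.07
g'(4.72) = 0.34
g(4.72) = -1.82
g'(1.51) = -1.44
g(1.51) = -0.94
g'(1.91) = -0.96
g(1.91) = -1.42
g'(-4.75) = -2.97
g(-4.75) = -26.66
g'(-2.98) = -30.24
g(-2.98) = -44.59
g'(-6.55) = -0.45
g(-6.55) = -24.14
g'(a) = (3*a^2 - 10*a - 28)/((a + 2)*(a + 4)) - (a^3 - 5*a^2 - 28*a + 32)/((a + 2)*(a + 4)^2) - (a^3 - 5*a^2 - 28*a + 32)/((a + 2)^2*(a + 4)) = (a^2 + 4*a - 26)/(a^2 + 4*a + 4)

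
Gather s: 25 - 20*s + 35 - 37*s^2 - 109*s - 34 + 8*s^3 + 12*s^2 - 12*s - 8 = 8*s^3 - 25*s^2 - 141*s + 18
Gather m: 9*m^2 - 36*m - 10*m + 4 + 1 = 9*m^2 - 46*m + 5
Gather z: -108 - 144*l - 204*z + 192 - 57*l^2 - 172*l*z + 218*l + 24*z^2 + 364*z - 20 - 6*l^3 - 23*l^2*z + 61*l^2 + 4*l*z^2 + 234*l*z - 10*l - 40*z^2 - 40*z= -6*l^3 + 4*l^2 + 64*l + z^2*(4*l - 16) + z*(-23*l^2 + 62*l + 120) + 64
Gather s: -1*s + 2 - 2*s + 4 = 6 - 3*s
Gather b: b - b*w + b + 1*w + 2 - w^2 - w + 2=b*(2 - w) - w^2 + 4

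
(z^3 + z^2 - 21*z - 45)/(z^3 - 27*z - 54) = (z - 5)/(z - 6)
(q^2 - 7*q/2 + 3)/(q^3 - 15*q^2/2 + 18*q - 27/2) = (q - 2)/(q^2 - 6*q + 9)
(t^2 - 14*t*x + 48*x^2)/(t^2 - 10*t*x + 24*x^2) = (-t + 8*x)/(-t + 4*x)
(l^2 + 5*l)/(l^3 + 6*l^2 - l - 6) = l*(l + 5)/(l^3 + 6*l^2 - l - 6)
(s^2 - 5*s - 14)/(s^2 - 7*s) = (s + 2)/s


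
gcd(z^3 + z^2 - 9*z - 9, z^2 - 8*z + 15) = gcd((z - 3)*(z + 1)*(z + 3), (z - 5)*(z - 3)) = z - 3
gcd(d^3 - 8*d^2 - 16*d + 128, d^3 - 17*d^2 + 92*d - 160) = d^2 - 12*d + 32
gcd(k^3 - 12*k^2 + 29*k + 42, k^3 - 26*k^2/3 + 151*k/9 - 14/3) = k - 6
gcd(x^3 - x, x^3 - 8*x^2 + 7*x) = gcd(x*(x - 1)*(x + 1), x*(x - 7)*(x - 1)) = x^2 - x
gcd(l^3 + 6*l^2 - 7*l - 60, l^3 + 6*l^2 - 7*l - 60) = l^3 + 6*l^2 - 7*l - 60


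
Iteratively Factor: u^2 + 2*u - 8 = (u - 2)*(u + 4)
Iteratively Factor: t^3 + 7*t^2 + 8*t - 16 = (t + 4)*(t^2 + 3*t - 4) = (t + 4)^2*(t - 1)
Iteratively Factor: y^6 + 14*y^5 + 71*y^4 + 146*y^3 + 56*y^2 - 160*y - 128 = (y + 4)*(y^5 + 10*y^4 + 31*y^3 + 22*y^2 - 32*y - 32) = (y + 2)*(y + 4)*(y^4 + 8*y^3 + 15*y^2 - 8*y - 16) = (y + 2)*(y + 4)^2*(y^3 + 4*y^2 - y - 4) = (y + 2)*(y + 4)^3*(y^2 - 1) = (y - 1)*(y + 2)*(y + 4)^3*(y + 1)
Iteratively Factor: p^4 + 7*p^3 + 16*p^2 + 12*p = (p + 2)*(p^3 + 5*p^2 + 6*p) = (p + 2)^2*(p^2 + 3*p) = p*(p + 2)^2*(p + 3)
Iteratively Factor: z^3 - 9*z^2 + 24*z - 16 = (z - 1)*(z^2 - 8*z + 16) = (z - 4)*(z - 1)*(z - 4)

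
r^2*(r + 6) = r^3 + 6*r^2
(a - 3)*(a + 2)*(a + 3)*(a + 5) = a^4 + 7*a^3 + a^2 - 63*a - 90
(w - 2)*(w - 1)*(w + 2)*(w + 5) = w^4 + 4*w^3 - 9*w^2 - 16*w + 20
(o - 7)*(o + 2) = o^2 - 5*o - 14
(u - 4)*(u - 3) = u^2 - 7*u + 12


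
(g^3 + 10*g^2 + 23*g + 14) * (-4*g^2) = -4*g^5 - 40*g^4 - 92*g^3 - 56*g^2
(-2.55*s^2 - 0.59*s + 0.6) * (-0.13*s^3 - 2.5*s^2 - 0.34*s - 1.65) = 0.3315*s^5 + 6.4517*s^4 + 2.264*s^3 + 2.9081*s^2 + 0.7695*s - 0.99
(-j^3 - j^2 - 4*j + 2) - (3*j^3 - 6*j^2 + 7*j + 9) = -4*j^3 + 5*j^2 - 11*j - 7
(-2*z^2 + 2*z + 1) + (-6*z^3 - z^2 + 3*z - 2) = -6*z^3 - 3*z^2 + 5*z - 1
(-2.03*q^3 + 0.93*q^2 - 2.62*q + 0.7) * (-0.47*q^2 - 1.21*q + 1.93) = 0.9541*q^5 + 2.0192*q^4 - 3.8118*q^3 + 4.6361*q^2 - 5.9036*q + 1.351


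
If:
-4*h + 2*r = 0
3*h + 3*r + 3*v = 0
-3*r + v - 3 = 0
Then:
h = -1/3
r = -2/3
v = 1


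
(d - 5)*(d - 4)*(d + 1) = d^3 - 8*d^2 + 11*d + 20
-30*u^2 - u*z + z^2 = (-6*u + z)*(5*u + z)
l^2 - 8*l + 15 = (l - 5)*(l - 3)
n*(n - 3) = n^2 - 3*n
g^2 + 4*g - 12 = (g - 2)*(g + 6)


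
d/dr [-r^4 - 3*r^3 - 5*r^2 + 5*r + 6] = -4*r^3 - 9*r^2 - 10*r + 5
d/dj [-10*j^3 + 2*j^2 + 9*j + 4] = -30*j^2 + 4*j + 9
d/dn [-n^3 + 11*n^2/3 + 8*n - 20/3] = -3*n^2 + 22*n/3 + 8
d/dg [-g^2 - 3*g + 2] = -2*g - 3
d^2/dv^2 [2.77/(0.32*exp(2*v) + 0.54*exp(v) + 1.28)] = (2.77*(0.64*exp(v) + 0.54)*(1.28*exp(v) + 1.08)*exp(v) - (3.5456*exp(v) + 1.4958)*(0.32*exp(2*v) + 0.54*exp(v) + 1.28))*exp(v)/(0.32*exp(2*v) + 0.54*exp(v) + 1.28)^3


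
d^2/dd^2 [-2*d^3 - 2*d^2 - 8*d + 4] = -12*d - 4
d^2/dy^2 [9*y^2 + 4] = 18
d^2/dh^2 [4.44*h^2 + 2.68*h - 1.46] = 8.88000000000000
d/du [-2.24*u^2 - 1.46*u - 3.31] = -4.48*u - 1.46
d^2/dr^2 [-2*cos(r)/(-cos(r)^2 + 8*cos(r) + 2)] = (cos(r) + 2)^2*(-148*cos(r) + 32*cos(2*r) + 4*cos(3*r) + 160)/(16*cos(r) - cos(2*r) + 3)^3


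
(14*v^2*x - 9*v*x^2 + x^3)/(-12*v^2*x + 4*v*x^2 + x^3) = (-7*v + x)/(6*v + x)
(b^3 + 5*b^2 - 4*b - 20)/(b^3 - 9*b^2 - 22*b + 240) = (b^2 - 4)/(b^2 - 14*b + 48)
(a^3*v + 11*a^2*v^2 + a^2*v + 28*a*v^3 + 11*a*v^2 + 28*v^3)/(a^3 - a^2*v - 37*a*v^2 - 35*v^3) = v*(-a^3 - 11*a^2*v - a^2 - 28*a*v^2 - 11*a*v - 28*v^2)/(-a^3 + a^2*v + 37*a*v^2 + 35*v^3)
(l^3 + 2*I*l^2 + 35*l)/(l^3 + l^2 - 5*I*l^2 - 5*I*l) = (l + 7*I)/(l + 1)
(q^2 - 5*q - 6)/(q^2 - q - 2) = (q - 6)/(q - 2)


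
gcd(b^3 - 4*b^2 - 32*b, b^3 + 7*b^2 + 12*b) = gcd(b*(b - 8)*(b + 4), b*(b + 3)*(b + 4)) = b^2 + 4*b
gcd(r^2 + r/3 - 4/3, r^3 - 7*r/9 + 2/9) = 1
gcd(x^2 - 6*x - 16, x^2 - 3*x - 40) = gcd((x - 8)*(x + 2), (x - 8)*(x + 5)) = x - 8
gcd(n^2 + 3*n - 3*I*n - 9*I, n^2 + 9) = n - 3*I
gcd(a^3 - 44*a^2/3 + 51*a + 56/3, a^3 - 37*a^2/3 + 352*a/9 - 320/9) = a - 8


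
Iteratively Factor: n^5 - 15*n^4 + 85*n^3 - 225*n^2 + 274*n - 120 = (n - 5)*(n^4 - 10*n^3 + 35*n^2 - 50*n + 24) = (n - 5)*(n - 4)*(n^3 - 6*n^2 + 11*n - 6) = (n - 5)*(n - 4)*(n - 3)*(n^2 - 3*n + 2) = (n - 5)*(n - 4)*(n - 3)*(n - 2)*(n - 1)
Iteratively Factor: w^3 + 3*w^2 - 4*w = (w)*(w^2 + 3*w - 4) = w*(w + 4)*(w - 1)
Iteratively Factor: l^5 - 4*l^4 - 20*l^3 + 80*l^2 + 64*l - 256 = (l + 4)*(l^4 - 8*l^3 + 12*l^2 + 32*l - 64) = (l - 4)*(l + 4)*(l^3 - 4*l^2 - 4*l + 16) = (l - 4)*(l + 2)*(l + 4)*(l^2 - 6*l + 8) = (l - 4)^2*(l + 2)*(l + 4)*(l - 2)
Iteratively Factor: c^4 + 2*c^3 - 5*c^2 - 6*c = (c + 3)*(c^3 - c^2 - 2*c) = (c - 2)*(c + 3)*(c^2 + c) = (c - 2)*(c + 1)*(c + 3)*(c)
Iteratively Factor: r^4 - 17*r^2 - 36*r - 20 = (r + 1)*(r^3 - r^2 - 16*r - 20) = (r + 1)*(r + 2)*(r^2 - 3*r - 10) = (r - 5)*(r + 1)*(r + 2)*(r + 2)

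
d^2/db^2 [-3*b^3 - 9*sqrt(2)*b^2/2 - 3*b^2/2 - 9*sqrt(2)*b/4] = -18*b - 9*sqrt(2) - 3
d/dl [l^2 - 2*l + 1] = 2*l - 2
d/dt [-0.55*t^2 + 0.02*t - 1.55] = 0.02 - 1.1*t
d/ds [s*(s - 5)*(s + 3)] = 3*s^2 - 4*s - 15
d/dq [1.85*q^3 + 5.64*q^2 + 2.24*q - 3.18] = 5.55*q^2 + 11.28*q + 2.24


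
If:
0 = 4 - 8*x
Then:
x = 1/2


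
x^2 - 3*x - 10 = (x - 5)*(x + 2)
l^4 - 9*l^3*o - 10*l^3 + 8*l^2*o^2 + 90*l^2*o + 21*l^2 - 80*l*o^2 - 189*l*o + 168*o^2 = (l - 7)*(l - 3)*(l - 8*o)*(l - o)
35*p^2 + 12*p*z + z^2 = (5*p + z)*(7*p + z)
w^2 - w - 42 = (w - 7)*(w + 6)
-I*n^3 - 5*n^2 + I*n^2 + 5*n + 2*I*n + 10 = (n - 2)*(n - 5*I)*(-I*n - I)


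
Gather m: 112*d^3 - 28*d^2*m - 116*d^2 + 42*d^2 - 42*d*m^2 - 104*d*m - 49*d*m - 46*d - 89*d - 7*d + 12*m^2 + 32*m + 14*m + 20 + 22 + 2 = 112*d^3 - 74*d^2 - 142*d + m^2*(12 - 42*d) + m*(-28*d^2 - 153*d + 46) + 44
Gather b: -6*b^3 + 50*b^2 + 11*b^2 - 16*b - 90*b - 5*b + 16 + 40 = -6*b^3 + 61*b^2 - 111*b + 56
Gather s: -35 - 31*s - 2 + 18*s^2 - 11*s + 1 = 18*s^2 - 42*s - 36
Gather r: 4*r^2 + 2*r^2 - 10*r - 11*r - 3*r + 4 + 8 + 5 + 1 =6*r^2 - 24*r + 18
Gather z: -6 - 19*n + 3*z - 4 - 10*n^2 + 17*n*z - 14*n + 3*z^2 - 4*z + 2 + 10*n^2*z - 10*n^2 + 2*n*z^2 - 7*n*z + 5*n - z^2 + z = -20*n^2 - 28*n + z^2*(2*n + 2) + z*(10*n^2 + 10*n) - 8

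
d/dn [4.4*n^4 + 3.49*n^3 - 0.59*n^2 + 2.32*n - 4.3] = 17.6*n^3 + 10.47*n^2 - 1.18*n + 2.32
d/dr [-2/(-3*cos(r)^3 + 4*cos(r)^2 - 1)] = 2*(9*cos(r) - 8)*sin(r)*cos(r)/(3*cos(r)^3 - 4*cos(r)^2 + 1)^2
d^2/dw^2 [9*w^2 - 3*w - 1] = 18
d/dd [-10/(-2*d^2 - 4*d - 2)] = 10*(-d - 1)/(d^2 + 2*d + 1)^2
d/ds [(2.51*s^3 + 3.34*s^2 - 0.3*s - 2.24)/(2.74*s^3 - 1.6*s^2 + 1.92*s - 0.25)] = (-13.1676*s^4 + 11.2824*s^3 + 22.4631*s^2 - 8.838*s + 4.3758)/(7.5076*s^6 - 8.768*s^5 + 13.0816*s^4 - 7.514*s^3 + 4.4864*s^2 - 0.96*s + 0.0625)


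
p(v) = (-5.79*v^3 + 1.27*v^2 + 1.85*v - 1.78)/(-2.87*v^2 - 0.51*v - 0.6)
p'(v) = (5.74*v + 0.51)*(-5.79*v^3 + 1.27*v^2 + 1.85*v - 1.78)/(-2.87*v^2 - 0.51*v - 0.6)^2 + (-17.37*v^2 + 2.54*v + 1.85)/(-2.87*v^2 - 0.51*v - 0.6)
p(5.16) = 9.47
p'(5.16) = 2.04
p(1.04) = 1.18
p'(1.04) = 1.57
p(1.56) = 2.12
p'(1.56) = 1.95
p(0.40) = 0.96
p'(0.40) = -2.19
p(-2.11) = -4.42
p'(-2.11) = 2.40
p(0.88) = 0.95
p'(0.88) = 1.24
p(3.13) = 5.31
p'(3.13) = 2.05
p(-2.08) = -4.35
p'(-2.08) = 2.42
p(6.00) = 11.18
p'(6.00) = 2.03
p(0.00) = 2.97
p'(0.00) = -5.60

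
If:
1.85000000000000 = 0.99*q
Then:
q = 1.87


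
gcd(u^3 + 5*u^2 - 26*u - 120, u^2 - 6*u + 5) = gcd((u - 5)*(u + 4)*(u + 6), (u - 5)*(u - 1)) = u - 5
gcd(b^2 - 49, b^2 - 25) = 1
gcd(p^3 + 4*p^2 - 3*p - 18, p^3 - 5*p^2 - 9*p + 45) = p + 3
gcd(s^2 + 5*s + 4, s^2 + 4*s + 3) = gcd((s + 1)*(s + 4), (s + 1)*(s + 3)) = s + 1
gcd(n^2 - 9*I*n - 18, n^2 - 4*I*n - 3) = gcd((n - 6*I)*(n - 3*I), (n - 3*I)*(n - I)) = n - 3*I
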